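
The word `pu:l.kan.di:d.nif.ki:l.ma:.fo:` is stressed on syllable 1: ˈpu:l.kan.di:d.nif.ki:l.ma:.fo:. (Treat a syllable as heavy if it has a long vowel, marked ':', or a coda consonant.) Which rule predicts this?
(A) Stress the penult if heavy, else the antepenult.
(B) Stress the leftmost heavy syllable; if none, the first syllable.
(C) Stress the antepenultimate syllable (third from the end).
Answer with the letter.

B

Rule A → syllable 6 (observed: 1).
Rule B → syllable 1 ✓.
Rule C → syllable 5 (observed: 1).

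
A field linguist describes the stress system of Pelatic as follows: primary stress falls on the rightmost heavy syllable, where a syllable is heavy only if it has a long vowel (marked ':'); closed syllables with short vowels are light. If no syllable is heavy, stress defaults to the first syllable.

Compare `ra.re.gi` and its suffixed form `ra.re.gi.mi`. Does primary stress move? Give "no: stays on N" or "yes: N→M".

no: stays on 1

Base `ra.re.gi` (3 syllables):
  Weights: 1 ra L, 2 re L, 3 gi L.
  No heavy syllable in the domain; default to the first syllable = syllable 1.
  → primary stress on syllable 1.
Suffixed `ra.re.gi.mi` (4 syllables):
  Weights: 1 ra L, 2 re L, 3 gi L, 4 mi L.
  No heavy syllable in the domain; default to the first syllable = syllable 1.
  → primary stress on syllable 1.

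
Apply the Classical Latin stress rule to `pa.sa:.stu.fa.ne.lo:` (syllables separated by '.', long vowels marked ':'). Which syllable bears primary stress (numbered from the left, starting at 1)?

Classical Latin: stress the penult if heavy (long vowel or closed), else the antepenult.
Weights: 4 fa L, 5 ne L, 6 lo: H.
The penult (syllable 5, ne) is light, so stress falls on the antepenult (syllable 4, fa).
Stress on syllable 4: pa.sa:.stu.ˈfa.ne.lo:.

4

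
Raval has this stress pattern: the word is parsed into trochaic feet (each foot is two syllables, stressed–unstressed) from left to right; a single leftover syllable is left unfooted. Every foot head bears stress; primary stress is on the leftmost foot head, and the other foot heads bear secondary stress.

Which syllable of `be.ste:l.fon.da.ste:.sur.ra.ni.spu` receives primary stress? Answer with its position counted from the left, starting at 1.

1

Parse left to right into trochaic (ˈσσ) feet: (ˈbe.ste:l) (ˈfon.da) (ˈste:.sur) (ˈra.ni) spu. Syllable 9 is left unfooted.
Foot heads (stressed positions): 1, 3, 5, 7.
End Rule Leftmost: primary stress on the leftmost head = syllable 1.
Primary stress: syllable 1 → ˈbe.ste:l.fon.da.ste:.sur.ra.ni.spu.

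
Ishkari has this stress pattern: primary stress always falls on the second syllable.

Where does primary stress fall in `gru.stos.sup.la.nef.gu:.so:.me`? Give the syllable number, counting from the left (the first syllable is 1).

The word has 8 syllables; the second syllable is syllable 2 (stos).
Primary stress: syllable 2 → gru.ˈstos.sup.la.nef.gu:.so:.me.

2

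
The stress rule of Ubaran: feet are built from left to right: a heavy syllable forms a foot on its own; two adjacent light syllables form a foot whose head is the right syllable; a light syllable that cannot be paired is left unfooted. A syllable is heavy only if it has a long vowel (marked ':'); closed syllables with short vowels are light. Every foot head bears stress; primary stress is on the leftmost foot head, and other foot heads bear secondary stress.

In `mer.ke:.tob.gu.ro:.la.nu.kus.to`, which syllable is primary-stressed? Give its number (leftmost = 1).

Weights: 1 mer L, 2 ke: H, 3 tob L, 4 gu L, 5 ro: H, 6 la L, 7 nu L, 8 kus L, 9 to L.
Parse left to right (heavy = foot alone; LL = one foot; stranded L unfooted): mer (ˈke:) (tob.ˈgu) (ˈro:) (la.ˈnu) (kus.ˈto).
Foot heads: 2, 4, 5, 7, 9.
Primary stress on the leftmost head = syllable 2.
Primary stress: syllable 2 → mer.ˈke:.tob.gu.ro:.la.nu.kus.to.

2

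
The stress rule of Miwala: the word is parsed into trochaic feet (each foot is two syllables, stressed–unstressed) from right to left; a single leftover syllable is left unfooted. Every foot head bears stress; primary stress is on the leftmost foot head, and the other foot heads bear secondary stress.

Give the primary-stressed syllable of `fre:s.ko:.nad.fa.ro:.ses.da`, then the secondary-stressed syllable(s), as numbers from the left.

primary 2, secondary 4, 6

Parse right to left into trochaic (ˈσσ) feet: fre:s (ˈko:.nad) (ˈfa.ro:) (ˈses.da). Syllable 1 is left unfooted.
Foot heads (stressed positions): 2, 4, 6.
End Rule Leftmost: primary stress on the leftmost head = syllable 2.
Secondary stress on 4, 6: fre:s.ˈko:.nad.ˌfa.ro:.ˌses.da.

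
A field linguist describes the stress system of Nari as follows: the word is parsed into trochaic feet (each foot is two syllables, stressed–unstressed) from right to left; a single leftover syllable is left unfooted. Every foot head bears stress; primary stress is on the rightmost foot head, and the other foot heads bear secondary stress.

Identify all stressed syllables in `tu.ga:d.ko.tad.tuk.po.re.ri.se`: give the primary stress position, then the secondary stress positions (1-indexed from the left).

primary 8, secondary 2, 4, 6

Parse right to left into trochaic (ˈσσ) feet: tu (ˈga:d.ko) (ˈtad.tuk) (ˈpo.re) (ˈri.se). Syllable 1 is left unfooted.
Foot heads (stressed positions): 2, 4, 6, 8.
End Rule Rightmost: primary stress on the rightmost head = syllable 8.
Secondary stress on 2, 4, 6: tu.ˌga:d.ko.ˌtad.tuk.ˌpo.re.ˈri.se.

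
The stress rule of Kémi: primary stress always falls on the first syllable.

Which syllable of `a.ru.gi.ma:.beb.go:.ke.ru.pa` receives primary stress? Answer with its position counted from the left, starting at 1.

1

The word has 9 syllables; the first syllable is syllable 1 (a).
Primary stress: syllable 1 → ˈa.ru.gi.ma:.beb.go:.ke.ru.pa.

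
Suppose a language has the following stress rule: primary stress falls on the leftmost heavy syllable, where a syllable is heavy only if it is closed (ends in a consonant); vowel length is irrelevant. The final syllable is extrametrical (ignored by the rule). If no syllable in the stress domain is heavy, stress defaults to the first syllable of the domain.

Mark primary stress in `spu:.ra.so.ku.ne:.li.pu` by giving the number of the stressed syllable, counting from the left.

The final syllable (7, pu) is extrametrical; the stress domain is syllables 1–6.
Weights: 1 spu: L, 2 ra L, 3 so L, 4 ku L, 5 ne: L, 6 li L.
No heavy syllable in the domain; default to the first syllable of the domain = syllable 1.
Primary stress: syllable 1 → ˈspu:.ra.so.ku.ne:.li.pu.

1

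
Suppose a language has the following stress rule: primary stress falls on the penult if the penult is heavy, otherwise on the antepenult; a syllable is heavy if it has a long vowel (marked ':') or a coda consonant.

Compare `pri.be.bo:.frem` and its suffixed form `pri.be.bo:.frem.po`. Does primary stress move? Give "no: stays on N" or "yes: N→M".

yes: 3→4

Base `pri.be.bo:.frem` (4 syllables):
  Weights: 2 be L, 3 bo: H, 4 frem H.
  The penult (syllable 3, bo:) is heavy, so it takes stress.
  → primary stress on syllable 3.
Suffixed `pri.be.bo:.frem.po` (5 syllables):
  Weights: 3 bo: H, 4 frem H, 5 po L.
  The penult (syllable 4, frem) is heavy, so it takes stress.
  → primary stress on syllable 4.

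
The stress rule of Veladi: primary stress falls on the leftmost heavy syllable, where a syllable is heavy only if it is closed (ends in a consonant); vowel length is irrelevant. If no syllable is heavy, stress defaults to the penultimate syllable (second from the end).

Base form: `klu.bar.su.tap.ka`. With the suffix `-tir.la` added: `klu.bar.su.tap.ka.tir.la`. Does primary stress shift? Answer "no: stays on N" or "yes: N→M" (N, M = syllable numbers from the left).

Base `klu.bar.su.tap.ka` (5 syllables):
  Weights: 1 klu L, 2 bar H, 3 su L, 4 tap H, 5 ka L.
  Heavy syllables in the domain: 2, 4. The leftmost is syllable 2 (bar).
  → primary stress on syllable 2.
Suffixed `klu.bar.su.tap.ka.tir.la` (7 syllables):
  Weights: 1 klu L, 2 bar H, 3 su L, 4 tap H, 5 ka L, 6 tir H, 7 la L.
  Heavy syllables in the domain: 2, 4, 6. The leftmost is syllable 2 (bar).
  → primary stress on syllable 2.

no: stays on 2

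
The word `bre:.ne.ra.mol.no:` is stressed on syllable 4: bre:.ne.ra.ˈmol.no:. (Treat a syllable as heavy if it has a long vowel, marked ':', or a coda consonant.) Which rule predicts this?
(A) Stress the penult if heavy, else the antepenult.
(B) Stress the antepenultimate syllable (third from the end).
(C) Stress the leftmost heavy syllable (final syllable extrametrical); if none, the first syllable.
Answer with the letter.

Rule A → syllable 4 ✓.
Rule B → syllable 3 (observed: 4).
Rule C → syllable 1 (observed: 4).

A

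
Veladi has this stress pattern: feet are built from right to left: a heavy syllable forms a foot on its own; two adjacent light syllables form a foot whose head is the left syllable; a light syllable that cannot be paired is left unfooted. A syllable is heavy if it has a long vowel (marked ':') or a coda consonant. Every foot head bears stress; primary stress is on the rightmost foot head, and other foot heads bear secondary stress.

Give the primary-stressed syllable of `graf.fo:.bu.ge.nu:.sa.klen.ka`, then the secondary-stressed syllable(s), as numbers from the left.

Weights: 1 graf H, 2 fo: H, 3 bu L, 4 ge L, 5 nu: H, 6 sa L, 7 klen H, 8 ka L.
Parse right to left (heavy = foot alone; LL = one foot; stranded L unfooted): (ˈgraf) (ˈfo:) (ˈbu.ge) (ˈnu:) sa (ˈklen) ka.
Foot heads: 1, 2, 3, 5, 7.
Primary stress on the rightmost head = syllable 7.
Secondary stress on 1, 2, 3, 5: ˌgraf.ˌfo:.ˌbu.ge.ˌnu:.sa.ˈklen.ka.

primary 7, secondary 1, 2, 3, 5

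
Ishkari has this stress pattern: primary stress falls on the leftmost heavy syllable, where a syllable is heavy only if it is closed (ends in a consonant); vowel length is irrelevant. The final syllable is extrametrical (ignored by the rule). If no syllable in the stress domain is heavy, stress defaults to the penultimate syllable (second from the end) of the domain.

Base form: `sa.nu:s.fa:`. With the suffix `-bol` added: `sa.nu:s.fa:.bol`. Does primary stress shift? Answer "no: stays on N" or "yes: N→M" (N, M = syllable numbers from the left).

Base `sa.nu:s.fa:` (3 syllables):
  The final syllable (3, fa:) is extrametrical; the stress domain is syllables 1–2.
  Weights: 1 sa L, 2 nu:s H.
  Heavy syllables in the domain: 2. The leftmost is syllable 2 (nu:s).
  → primary stress on syllable 2.
Suffixed `sa.nu:s.fa:.bol` (4 syllables):
  The final syllable (4, bol) is extrametrical; the stress domain is syllables 1–3.
  Weights: 1 sa L, 2 nu:s H, 3 fa: L.
  Heavy syllables in the domain: 2. The leftmost is syllable 2 (nu:s).
  → primary stress on syllable 2.

no: stays on 2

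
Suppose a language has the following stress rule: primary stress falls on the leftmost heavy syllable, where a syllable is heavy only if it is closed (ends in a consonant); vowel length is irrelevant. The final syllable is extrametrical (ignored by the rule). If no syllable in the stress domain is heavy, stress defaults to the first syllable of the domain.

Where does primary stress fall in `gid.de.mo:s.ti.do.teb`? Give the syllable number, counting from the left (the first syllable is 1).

The final syllable (6, teb) is extrametrical; the stress domain is syllables 1–5.
Weights: 1 gid H, 2 de L, 3 mo:s H, 4 ti L, 5 do L.
Heavy syllables in the domain: 1, 3. The leftmost is syllable 1 (gid).
Primary stress: syllable 1 → ˈgid.de.mo:s.ti.do.teb.

1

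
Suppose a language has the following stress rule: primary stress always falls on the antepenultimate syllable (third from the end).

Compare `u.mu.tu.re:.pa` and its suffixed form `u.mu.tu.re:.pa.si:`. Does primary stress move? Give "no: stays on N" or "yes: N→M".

Base `u.mu.tu.re:.pa` (5 syllables):
  The word has 5 syllables; the antepenultimate syllable (third from the end) is syllable 3 (tu).
  → primary stress on syllable 3.
Suffixed `u.mu.tu.re:.pa.si:` (6 syllables):
  The word has 6 syllables; the antepenultimate syllable (third from the end) is syllable 4 (re:).
  → primary stress on syllable 4.

yes: 3→4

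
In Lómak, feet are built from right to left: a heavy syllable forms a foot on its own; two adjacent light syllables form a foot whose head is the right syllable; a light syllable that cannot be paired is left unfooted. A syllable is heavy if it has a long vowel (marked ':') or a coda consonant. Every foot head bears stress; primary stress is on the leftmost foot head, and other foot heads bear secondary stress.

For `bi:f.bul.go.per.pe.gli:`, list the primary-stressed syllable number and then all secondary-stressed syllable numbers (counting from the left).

Weights: 1 bi:f H, 2 bul H, 3 go L, 4 per H, 5 pe L, 6 gli: H.
Parse right to left (heavy = foot alone; LL = one foot; stranded L unfooted): (ˈbi:f) (ˈbul) go (ˈper) pe (ˈgli:).
Foot heads: 1, 2, 4, 6.
Primary stress on the leftmost head = syllable 1.
Secondary stress on 2, 4, 6: ˈbi:f.ˌbul.go.ˌper.pe.ˌgli:.

primary 1, secondary 2, 4, 6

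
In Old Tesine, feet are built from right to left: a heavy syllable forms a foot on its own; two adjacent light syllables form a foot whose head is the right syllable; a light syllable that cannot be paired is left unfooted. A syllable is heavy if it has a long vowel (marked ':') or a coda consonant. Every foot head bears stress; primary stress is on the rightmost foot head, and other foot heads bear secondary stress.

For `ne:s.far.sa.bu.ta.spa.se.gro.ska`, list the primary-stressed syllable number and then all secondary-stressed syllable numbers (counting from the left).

primary 9, secondary 1, 2, 5, 7

Weights: 1 ne:s H, 2 far H, 3 sa L, 4 bu L, 5 ta L, 6 spa L, 7 se L, 8 gro L, 9 ska L.
Parse right to left (heavy = foot alone; LL = one foot; stranded L unfooted): (ˈne:s) (ˈfar) sa (bu.ˈta) (spa.ˈse) (gro.ˈska).
Foot heads: 1, 2, 5, 7, 9.
Primary stress on the rightmost head = syllable 9.
Secondary stress on 1, 2, 5, 7: ˌne:s.ˌfar.sa.bu.ˌta.spa.ˌse.gro.ˈska.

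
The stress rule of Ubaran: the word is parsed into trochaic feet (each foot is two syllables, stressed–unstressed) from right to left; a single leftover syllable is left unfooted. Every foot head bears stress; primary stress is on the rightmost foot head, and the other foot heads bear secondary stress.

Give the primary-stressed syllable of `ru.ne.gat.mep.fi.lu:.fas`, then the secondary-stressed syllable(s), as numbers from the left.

primary 6, secondary 2, 4

Parse right to left into trochaic (ˈσσ) feet: ru (ˈne.gat) (ˈmep.fi) (ˈlu:.fas). Syllable 1 is left unfooted.
Foot heads (stressed positions): 2, 4, 6.
End Rule Rightmost: primary stress on the rightmost head = syllable 6.
Secondary stress on 2, 4: ru.ˌne.gat.ˌmep.fi.ˈlu:.fas.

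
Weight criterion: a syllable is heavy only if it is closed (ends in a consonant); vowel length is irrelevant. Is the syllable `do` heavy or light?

`do`: short vowel, open (no coda). Open (no coda) → light.

light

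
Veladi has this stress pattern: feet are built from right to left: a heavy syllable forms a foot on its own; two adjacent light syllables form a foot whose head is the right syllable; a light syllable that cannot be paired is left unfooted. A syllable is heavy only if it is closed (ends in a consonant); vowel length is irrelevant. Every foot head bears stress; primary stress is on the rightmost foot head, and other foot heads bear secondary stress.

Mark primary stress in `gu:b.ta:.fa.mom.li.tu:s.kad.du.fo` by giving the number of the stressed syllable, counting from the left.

9

Weights: 1 gu:b H, 2 ta: L, 3 fa L, 4 mom H, 5 li L, 6 tu:s H, 7 kad H, 8 du L, 9 fo L.
Parse right to left (heavy = foot alone; LL = one foot; stranded L unfooted): (ˈgu:b) (ta:.ˈfa) (ˈmom) li (ˈtu:s) (ˈkad) (du.ˈfo).
Foot heads: 1, 3, 4, 6, 7, 9.
Primary stress on the rightmost head = syllable 9.
Primary stress: syllable 9 → gu:b.ta:.fa.mom.li.tu:s.kad.du.ˈfo.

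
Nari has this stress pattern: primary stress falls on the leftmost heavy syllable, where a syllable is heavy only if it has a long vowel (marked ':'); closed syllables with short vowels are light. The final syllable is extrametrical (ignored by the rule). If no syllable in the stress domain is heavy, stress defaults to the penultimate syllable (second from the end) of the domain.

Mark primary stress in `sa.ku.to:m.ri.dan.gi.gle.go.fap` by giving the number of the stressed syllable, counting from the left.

3

The final syllable (9, fap) is extrametrical; the stress domain is syllables 1–8.
Weights: 1 sa L, 2 ku L, 3 to:m H, 4 ri L, 5 dan L, 6 gi L, 7 gle L, 8 go L.
Heavy syllables in the domain: 3. The leftmost is syllable 3 (to:m).
Primary stress: syllable 3 → sa.ku.ˈto:m.ri.dan.gi.gle.go.fap.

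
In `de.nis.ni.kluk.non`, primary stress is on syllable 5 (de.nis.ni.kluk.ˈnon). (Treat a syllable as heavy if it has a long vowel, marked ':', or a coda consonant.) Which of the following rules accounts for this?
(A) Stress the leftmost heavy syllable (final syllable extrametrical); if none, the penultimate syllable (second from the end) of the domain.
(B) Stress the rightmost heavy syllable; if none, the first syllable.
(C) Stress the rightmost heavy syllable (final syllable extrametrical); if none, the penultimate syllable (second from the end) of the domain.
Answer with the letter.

Rule A → syllable 2 (observed: 5).
Rule B → syllable 5 ✓.
Rule C → syllable 4 (observed: 5).

B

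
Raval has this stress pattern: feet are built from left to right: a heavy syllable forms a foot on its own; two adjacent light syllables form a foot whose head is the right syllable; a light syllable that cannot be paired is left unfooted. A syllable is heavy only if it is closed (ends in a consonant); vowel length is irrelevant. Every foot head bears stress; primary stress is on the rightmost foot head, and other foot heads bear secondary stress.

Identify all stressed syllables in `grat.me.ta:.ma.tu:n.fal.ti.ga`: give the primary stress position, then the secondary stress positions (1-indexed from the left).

Weights: 1 grat H, 2 me L, 3 ta: L, 4 ma L, 5 tu:n H, 6 fal H, 7 ti L, 8 ga L.
Parse left to right (heavy = foot alone; LL = one foot; stranded L unfooted): (ˈgrat) (me.ˈta:) ma (ˈtu:n) (ˈfal) (ti.ˈga).
Foot heads: 1, 3, 5, 6, 8.
Primary stress on the rightmost head = syllable 8.
Secondary stress on 1, 3, 5, 6: ˌgrat.me.ˌta:.ma.ˌtu:n.ˌfal.ti.ˈga.

primary 8, secondary 1, 3, 5, 6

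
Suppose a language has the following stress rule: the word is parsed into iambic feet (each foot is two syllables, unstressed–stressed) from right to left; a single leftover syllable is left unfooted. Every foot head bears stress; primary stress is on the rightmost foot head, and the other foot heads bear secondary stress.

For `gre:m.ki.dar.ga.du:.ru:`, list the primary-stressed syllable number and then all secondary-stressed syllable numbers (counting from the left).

Parse right to left into iambic (σˈσ) feet: (gre:m.ˈki) (dar.ˈga) (du:.ˈru:).
Foot heads (stressed positions): 2, 4, 6.
End Rule Rightmost: primary stress on the rightmost head = syllable 6.
Secondary stress on 2, 4: gre:m.ˌki.dar.ˌga.du:.ˈru:.

primary 6, secondary 2, 4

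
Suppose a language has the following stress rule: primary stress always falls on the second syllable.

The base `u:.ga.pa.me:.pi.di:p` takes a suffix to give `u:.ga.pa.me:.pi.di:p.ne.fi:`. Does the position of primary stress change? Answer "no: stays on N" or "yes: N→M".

no: stays on 2

Base `u:.ga.pa.me:.pi.di:p` (6 syllables):
  The word has 6 syllables; the second syllable is syllable 2 (ga).
  → primary stress on syllable 2.
Suffixed `u:.ga.pa.me:.pi.di:p.ne.fi:` (8 syllables):
  The word has 8 syllables; the second syllable is syllable 2 (ga).
  → primary stress on syllable 2.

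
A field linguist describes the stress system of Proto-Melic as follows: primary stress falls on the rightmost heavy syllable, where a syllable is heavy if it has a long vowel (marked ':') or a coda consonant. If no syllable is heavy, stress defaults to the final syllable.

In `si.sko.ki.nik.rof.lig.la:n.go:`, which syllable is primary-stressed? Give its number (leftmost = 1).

8

Weights: 1 si L, 2 sko L, 3 ki L, 4 nik H, 5 rof H, 6 lig H, 7 la:n H, 8 go: H.
Heavy syllables in the domain: 4, 5, 6, 7, 8. The rightmost is syllable 8 (go:).
Primary stress: syllable 8 → si.sko.ki.nik.rof.lig.la:n.ˈgo:.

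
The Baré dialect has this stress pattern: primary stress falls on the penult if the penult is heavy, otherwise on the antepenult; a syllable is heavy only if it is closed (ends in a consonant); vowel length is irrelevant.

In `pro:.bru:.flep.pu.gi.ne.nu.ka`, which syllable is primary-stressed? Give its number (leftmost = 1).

6

Weights: 6 ne L, 7 nu L, 8 ka L.
The penult (syllable 7, nu) is light, so stress falls on the antepenult (syllable 6, ne).
Primary stress: syllable 6 → pro:.bru:.flep.pu.gi.ˈne.nu.ka.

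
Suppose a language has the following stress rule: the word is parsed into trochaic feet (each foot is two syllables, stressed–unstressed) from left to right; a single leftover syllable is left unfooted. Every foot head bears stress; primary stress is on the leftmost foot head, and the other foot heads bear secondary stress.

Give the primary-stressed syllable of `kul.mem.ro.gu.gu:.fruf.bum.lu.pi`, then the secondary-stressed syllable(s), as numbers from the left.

primary 1, secondary 3, 5, 7

Parse left to right into trochaic (ˈσσ) feet: (ˈkul.mem) (ˈro.gu) (ˈgu:.fruf) (ˈbum.lu) pi. Syllable 9 is left unfooted.
Foot heads (stressed positions): 1, 3, 5, 7.
End Rule Leftmost: primary stress on the leftmost head = syllable 1.
Secondary stress on 3, 5, 7: ˈkul.mem.ˌro.gu.ˌgu:.fruf.ˌbum.lu.pi.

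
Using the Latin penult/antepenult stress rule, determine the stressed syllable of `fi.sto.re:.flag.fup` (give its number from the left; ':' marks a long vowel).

4

Classical Latin: stress the penult if heavy (long vowel or closed), else the antepenult.
Weights: 3 re: H, 4 flag H, 5 fup H.
The penult (syllable 4, flag) is heavy, so it takes stress.
Stress on syllable 4: fi.sto.re:.ˈflag.fup.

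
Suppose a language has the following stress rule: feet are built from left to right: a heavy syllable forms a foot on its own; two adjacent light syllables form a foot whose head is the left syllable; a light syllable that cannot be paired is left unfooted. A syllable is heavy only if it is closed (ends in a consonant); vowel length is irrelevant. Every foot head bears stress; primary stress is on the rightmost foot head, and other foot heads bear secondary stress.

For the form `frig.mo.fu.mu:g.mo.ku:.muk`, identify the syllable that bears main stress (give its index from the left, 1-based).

7

Weights: 1 frig H, 2 mo L, 3 fu L, 4 mu:g H, 5 mo L, 6 ku: L, 7 muk H.
Parse left to right (heavy = foot alone; LL = one foot; stranded L unfooted): (ˈfrig) (ˈmo.fu) (ˈmu:g) (ˈmo.ku:) (ˈmuk).
Foot heads: 1, 2, 4, 5, 7.
Primary stress on the rightmost head = syllable 7.
Primary stress: syllable 7 → frig.mo.fu.mu:g.mo.ku:.ˈmuk.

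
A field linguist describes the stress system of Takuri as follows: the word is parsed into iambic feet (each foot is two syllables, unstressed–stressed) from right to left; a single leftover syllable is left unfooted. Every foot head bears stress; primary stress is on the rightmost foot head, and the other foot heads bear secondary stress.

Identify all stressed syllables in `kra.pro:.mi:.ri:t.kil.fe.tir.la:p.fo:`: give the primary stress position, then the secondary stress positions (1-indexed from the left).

primary 9, secondary 3, 5, 7

Parse right to left into iambic (σˈσ) feet: kra (pro:.ˈmi:) (ri:t.ˈkil) (fe.ˈtir) (la:p.ˈfo:). Syllable 1 is left unfooted.
Foot heads (stressed positions): 3, 5, 7, 9.
End Rule Rightmost: primary stress on the rightmost head = syllable 9.
Secondary stress on 3, 5, 7: kra.pro:.ˌmi:.ri:t.ˌkil.fe.ˌtir.la:p.ˈfo:.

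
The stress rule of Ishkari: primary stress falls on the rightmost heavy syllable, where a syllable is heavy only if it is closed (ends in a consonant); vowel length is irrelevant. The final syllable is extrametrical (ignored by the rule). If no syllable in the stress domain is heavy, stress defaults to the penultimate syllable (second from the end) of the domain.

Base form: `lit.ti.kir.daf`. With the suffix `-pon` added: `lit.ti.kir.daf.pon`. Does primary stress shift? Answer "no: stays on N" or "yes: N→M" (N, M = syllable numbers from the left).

Base `lit.ti.kir.daf` (4 syllables):
  The final syllable (4, daf) is extrametrical; the stress domain is syllables 1–3.
  Weights: 1 lit H, 2 ti L, 3 kir H.
  Heavy syllables in the domain: 1, 3. The rightmost is syllable 3 (kir).
  → primary stress on syllable 3.
Suffixed `lit.ti.kir.daf.pon` (5 syllables):
  The final syllable (5, pon) is extrametrical; the stress domain is syllables 1–4.
  Weights: 1 lit H, 2 ti L, 3 kir H, 4 daf H.
  Heavy syllables in the domain: 1, 3, 4. The rightmost is syllable 4 (daf).
  → primary stress on syllable 4.

yes: 3→4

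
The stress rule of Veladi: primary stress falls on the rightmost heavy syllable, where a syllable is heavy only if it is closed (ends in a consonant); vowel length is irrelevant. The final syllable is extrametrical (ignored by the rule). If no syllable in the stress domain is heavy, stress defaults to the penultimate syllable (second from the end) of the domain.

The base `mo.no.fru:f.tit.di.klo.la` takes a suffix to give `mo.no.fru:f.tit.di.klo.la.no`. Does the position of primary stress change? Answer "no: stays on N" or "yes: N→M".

no: stays on 4

Base `mo.no.fru:f.tit.di.klo.la` (7 syllables):
  The final syllable (7, la) is extrametrical; the stress domain is syllables 1–6.
  Weights: 1 mo L, 2 no L, 3 fru:f H, 4 tit H, 5 di L, 6 klo L.
  Heavy syllables in the domain: 3, 4. The rightmost is syllable 4 (tit).
  → primary stress on syllable 4.
Suffixed `mo.no.fru:f.tit.di.klo.la.no` (8 syllables):
  The final syllable (8, no) is extrametrical; the stress domain is syllables 1–7.
  Weights: 1 mo L, 2 no L, 3 fru:f H, 4 tit H, 5 di L, 6 klo L, 7 la L.
  Heavy syllables in the domain: 3, 4. The rightmost is syllable 4 (tit).
  → primary stress on syllable 4.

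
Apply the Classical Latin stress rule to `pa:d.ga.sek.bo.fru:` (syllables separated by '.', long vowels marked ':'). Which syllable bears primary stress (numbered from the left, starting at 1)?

Classical Latin: stress the penult if heavy (long vowel or closed), else the antepenult.
Weights: 3 sek H, 4 bo L, 5 fru: H.
The penult (syllable 4, bo) is light, so stress falls on the antepenult (syllable 3, sek).
Stress on syllable 3: pa:d.ga.ˈsek.bo.fru:.

3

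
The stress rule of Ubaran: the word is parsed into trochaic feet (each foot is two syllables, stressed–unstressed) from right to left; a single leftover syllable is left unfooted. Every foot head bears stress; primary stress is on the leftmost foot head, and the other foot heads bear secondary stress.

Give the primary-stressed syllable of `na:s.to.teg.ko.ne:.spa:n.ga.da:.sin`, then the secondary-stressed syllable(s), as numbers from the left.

Parse right to left into trochaic (ˈσσ) feet: na:s (ˈto.teg) (ˈko.ne:) (ˈspa:n.ga) (ˈda:.sin). Syllable 1 is left unfooted.
Foot heads (stressed positions): 2, 4, 6, 8.
End Rule Leftmost: primary stress on the leftmost head = syllable 2.
Secondary stress on 4, 6, 8: na:s.ˈto.teg.ˌko.ne:.ˌspa:n.ga.ˌda:.sin.

primary 2, secondary 4, 6, 8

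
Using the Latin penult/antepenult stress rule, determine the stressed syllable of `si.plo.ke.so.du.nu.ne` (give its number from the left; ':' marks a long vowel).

5

Classical Latin: stress the penult if heavy (long vowel or closed), else the antepenult.
Weights: 5 du L, 6 nu L, 7 ne L.
The penult (syllable 6, nu) is light, so stress falls on the antepenult (syllable 5, du).
Stress on syllable 5: si.plo.ke.so.ˈdu.nu.ne.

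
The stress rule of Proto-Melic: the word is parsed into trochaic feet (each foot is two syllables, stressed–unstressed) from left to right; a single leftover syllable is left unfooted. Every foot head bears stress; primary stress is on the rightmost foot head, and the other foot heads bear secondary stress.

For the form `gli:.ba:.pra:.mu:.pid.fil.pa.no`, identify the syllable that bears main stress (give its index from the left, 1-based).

7

Parse left to right into trochaic (ˈσσ) feet: (ˈgli:.ba:) (ˈpra:.mu:) (ˈpid.fil) (ˈpa.no).
Foot heads (stressed positions): 1, 3, 5, 7.
End Rule Rightmost: primary stress on the rightmost head = syllable 7.
Primary stress: syllable 7 → gli:.ba:.pra:.mu:.pid.fil.ˈpa.no.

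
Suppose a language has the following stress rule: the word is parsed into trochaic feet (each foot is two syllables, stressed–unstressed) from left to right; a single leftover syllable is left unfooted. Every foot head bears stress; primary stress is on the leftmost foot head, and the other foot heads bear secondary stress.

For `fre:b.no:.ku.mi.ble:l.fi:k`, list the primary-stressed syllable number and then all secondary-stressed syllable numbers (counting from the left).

Parse left to right into trochaic (ˈσσ) feet: (ˈfre:b.no:) (ˈku.mi) (ˈble:l.fi:k).
Foot heads (stressed positions): 1, 3, 5.
End Rule Leftmost: primary stress on the leftmost head = syllable 1.
Secondary stress on 3, 5: ˈfre:b.no:.ˌku.mi.ˌble:l.fi:k.

primary 1, secondary 3, 5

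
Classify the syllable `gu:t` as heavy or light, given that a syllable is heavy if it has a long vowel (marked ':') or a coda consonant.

heavy

`gu:t`: long vowel, closed (coda /t/). Long vowel and closed → heavy.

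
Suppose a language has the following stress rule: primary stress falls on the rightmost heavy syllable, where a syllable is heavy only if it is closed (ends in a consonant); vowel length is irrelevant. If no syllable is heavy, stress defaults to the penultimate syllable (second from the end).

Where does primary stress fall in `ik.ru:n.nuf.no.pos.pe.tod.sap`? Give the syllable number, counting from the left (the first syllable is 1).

8

Weights: 1 ik H, 2 ru:n H, 3 nuf H, 4 no L, 5 pos H, 6 pe L, 7 tod H, 8 sap H.
Heavy syllables in the domain: 1, 2, 3, 5, 7, 8. The rightmost is syllable 8 (sap).
Primary stress: syllable 8 → ik.ru:n.nuf.no.pos.pe.tod.ˈsap.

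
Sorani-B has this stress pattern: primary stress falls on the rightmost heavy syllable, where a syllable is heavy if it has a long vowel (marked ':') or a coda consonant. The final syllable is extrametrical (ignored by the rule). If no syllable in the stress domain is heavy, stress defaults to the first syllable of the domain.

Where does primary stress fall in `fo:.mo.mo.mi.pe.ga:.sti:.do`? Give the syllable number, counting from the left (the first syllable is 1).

7

The final syllable (8, do) is extrametrical; the stress domain is syllables 1–7.
Weights: 1 fo: H, 2 mo L, 3 mo L, 4 mi L, 5 pe L, 6 ga: H, 7 sti: H.
Heavy syllables in the domain: 1, 6, 7. The rightmost is syllable 7 (sti:).
Primary stress: syllable 7 → fo:.mo.mo.mi.pe.ga:.ˈsti:.do.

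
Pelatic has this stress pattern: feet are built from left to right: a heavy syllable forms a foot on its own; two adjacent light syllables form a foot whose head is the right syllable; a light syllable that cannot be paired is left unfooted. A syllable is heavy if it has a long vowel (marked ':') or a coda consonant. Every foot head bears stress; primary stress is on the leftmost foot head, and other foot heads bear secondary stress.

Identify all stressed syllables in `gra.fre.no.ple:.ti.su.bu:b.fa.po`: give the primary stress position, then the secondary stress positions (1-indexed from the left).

primary 2, secondary 4, 6, 7, 9

Weights: 1 gra L, 2 fre L, 3 no L, 4 ple: H, 5 ti L, 6 su L, 7 bu:b H, 8 fa L, 9 po L.
Parse left to right (heavy = foot alone; LL = one foot; stranded L unfooted): (gra.ˈfre) no (ˈple:) (ti.ˈsu) (ˈbu:b) (fa.ˈpo).
Foot heads: 2, 4, 6, 7, 9.
Primary stress on the leftmost head = syllable 2.
Secondary stress on 4, 6, 7, 9: gra.ˈfre.no.ˌple:.ti.ˌsu.ˌbu:b.fa.ˌpo.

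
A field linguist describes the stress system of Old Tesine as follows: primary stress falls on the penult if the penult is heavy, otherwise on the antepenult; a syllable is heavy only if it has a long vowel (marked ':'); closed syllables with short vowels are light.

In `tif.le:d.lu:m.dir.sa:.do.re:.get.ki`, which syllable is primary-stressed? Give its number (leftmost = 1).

7

Weights: 7 re: H, 8 get L, 9 ki L.
The penult (syllable 8, get) is light, so stress falls on the antepenult (syllable 7, re:).
Primary stress: syllable 7 → tif.le:d.lu:m.dir.sa:.do.ˈre:.get.ki.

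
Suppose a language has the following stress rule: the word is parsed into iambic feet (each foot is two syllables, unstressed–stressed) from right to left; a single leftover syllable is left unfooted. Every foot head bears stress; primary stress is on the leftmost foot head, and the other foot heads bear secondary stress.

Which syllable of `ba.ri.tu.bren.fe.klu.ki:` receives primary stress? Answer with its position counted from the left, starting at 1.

3

Parse right to left into iambic (σˈσ) feet: ba (ri.ˈtu) (bren.ˈfe) (klu.ˈki:). Syllable 1 is left unfooted.
Foot heads (stressed positions): 3, 5, 7.
End Rule Leftmost: primary stress on the leftmost head = syllable 3.
Primary stress: syllable 3 → ba.ri.ˈtu.bren.fe.klu.ki:.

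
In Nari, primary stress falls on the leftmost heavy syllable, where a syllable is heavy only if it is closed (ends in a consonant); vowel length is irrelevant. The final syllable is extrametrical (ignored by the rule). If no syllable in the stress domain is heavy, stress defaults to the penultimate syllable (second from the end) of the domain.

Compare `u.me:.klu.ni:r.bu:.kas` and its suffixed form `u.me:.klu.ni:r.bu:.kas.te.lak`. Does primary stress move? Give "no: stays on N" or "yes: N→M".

Base `u.me:.klu.ni:r.bu:.kas` (6 syllables):
  The final syllable (6, kas) is extrametrical; the stress domain is syllables 1–5.
  Weights: 1 u L, 2 me: L, 3 klu L, 4 ni:r H, 5 bu: L.
  Heavy syllables in the domain: 4. The leftmost is syllable 4 (ni:r).
  → primary stress on syllable 4.
Suffixed `u.me:.klu.ni:r.bu:.kas.te.lak` (8 syllables):
  The final syllable (8, lak) is extrametrical; the stress domain is syllables 1–7.
  Weights: 1 u L, 2 me: L, 3 klu L, 4 ni:r H, 5 bu: L, 6 kas H, 7 te L.
  Heavy syllables in the domain: 4, 6. The leftmost is syllable 4 (ni:r).
  → primary stress on syllable 4.

no: stays on 4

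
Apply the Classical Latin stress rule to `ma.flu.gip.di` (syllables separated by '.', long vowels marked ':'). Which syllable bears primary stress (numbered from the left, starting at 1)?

Classical Latin: stress the penult if heavy (long vowel or closed), else the antepenult.
Weights: 2 flu L, 3 gip H, 4 di L.
The penult (syllable 3, gip) is heavy, so it takes stress.
Stress on syllable 3: ma.flu.ˈgip.di.

3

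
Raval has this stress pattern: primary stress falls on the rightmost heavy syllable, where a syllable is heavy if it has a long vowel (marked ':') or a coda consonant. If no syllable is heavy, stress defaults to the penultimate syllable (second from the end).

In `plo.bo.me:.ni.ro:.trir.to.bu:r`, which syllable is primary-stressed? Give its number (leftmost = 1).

Weights: 1 plo L, 2 bo L, 3 me: H, 4 ni L, 5 ro: H, 6 trir H, 7 to L, 8 bu:r H.
Heavy syllables in the domain: 3, 5, 6, 8. The rightmost is syllable 8 (bu:r).
Primary stress: syllable 8 → plo.bo.me:.ni.ro:.trir.to.ˈbu:r.

8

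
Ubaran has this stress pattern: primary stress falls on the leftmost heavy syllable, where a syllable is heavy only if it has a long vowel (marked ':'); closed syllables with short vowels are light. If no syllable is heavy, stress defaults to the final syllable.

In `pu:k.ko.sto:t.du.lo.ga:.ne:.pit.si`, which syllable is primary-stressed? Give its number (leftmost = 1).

Weights: 1 pu:k H, 2 ko L, 3 sto:t H, 4 du L, 5 lo L, 6 ga: H, 7 ne: H, 8 pit L, 9 si L.
Heavy syllables in the domain: 1, 3, 6, 7. The leftmost is syllable 1 (pu:k).
Primary stress: syllable 1 → ˈpu:k.ko.sto:t.du.lo.ga:.ne:.pit.si.

1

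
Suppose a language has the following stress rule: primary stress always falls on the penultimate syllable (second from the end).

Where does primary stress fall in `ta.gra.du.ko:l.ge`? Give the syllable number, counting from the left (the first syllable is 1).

The word has 5 syllables; the penultimate syllable (second from the end) is syllable 4 (ko:l).
Primary stress: syllable 4 → ta.gra.du.ˈko:l.ge.

4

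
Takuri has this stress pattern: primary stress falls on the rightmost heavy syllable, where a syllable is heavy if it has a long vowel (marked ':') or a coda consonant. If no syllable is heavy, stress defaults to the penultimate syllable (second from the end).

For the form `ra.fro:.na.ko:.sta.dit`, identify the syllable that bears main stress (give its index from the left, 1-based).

Weights: 1 ra L, 2 fro: H, 3 na L, 4 ko: H, 5 sta L, 6 dit H.
Heavy syllables in the domain: 2, 4, 6. The rightmost is syllable 6 (dit).
Primary stress: syllable 6 → ra.fro:.na.ko:.sta.ˈdit.

6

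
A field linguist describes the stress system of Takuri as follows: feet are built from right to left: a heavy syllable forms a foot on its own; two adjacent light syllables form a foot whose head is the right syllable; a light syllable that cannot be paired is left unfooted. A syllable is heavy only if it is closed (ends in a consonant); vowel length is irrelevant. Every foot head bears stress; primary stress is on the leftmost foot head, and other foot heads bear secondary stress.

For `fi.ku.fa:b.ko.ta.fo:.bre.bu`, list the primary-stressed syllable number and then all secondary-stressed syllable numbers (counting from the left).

Weights: 1 fi L, 2 ku L, 3 fa:b H, 4 ko L, 5 ta L, 6 fo: L, 7 bre L, 8 bu L.
Parse right to left (heavy = foot alone; LL = one foot; stranded L unfooted): (fi.ˈku) (ˈfa:b) ko (ta.ˈfo:) (bre.ˈbu).
Foot heads: 2, 3, 6, 8.
Primary stress on the leftmost head = syllable 2.
Secondary stress on 3, 6, 8: fi.ˈku.ˌfa:b.ko.ta.ˌfo:.bre.ˌbu.

primary 2, secondary 3, 6, 8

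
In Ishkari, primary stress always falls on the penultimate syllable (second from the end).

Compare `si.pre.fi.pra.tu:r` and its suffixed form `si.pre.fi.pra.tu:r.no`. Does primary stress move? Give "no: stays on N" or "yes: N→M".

yes: 4→5

Base `si.pre.fi.pra.tu:r` (5 syllables):
  The word has 5 syllables; the penultimate syllable (second from the end) is syllable 4 (pra).
  → primary stress on syllable 4.
Suffixed `si.pre.fi.pra.tu:r.no` (6 syllables):
  The word has 6 syllables; the penultimate syllable (second from the end) is syllable 5 (tu:r).
  → primary stress on syllable 5.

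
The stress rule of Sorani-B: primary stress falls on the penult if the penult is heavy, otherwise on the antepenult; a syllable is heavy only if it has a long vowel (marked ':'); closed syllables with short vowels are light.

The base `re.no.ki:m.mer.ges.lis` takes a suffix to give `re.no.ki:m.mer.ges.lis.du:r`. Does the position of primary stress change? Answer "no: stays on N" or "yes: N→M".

yes: 4→5

Base `re.no.ki:m.mer.ges.lis` (6 syllables):
  Weights: 4 mer L, 5 ges L, 6 lis L.
  The penult (syllable 5, ges) is light, so stress falls on the antepenult (syllable 4, mer).
  → primary stress on syllable 4.
Suffixed `re.no.ki:m.mer.ges.lis.du:r` (7 syllables):
  Weights: 5 ges L, 6 lis L, 7 du:r H.
  The penult (syllable 6, lis) is light, so stress falls on the antepenult (syllable 5, ges).
  → primary stress on syllable 5.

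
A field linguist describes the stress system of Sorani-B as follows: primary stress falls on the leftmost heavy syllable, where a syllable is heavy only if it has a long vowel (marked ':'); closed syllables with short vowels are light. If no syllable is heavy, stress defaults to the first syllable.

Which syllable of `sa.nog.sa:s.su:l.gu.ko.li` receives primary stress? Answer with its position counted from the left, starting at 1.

Weights: 1 sa L, 2 nog L, 3 sa:s H, 4 su:l H, 5 gu L, 6 ko L, 7 li L.
Heavy syllables in the domain: 3, 4. The leftmost is syllable 3 (sa:s).
Primary stress: syllable 3 → sa.nog.ˈsa:s.su:l.gu.ko.li.

3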